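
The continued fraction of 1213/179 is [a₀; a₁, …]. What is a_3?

1213 = 6·179 + 139   →  a_0 = 6
179 = 1·139 + 40   →  a_1 = 1
139 = 3·40 + 19   →  a_2 = 3
40 = 2·19 + 2   →  a_3 = 2

2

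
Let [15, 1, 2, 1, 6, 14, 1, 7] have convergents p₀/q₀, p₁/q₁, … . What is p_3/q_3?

Using pₖ = aₖpₖ₋₁ + pₖ₋₂, qₖ = aₖqₖ₋₁ + qₖ₋₂ (with p₋₁=1, p₋₂=0, q₋₁=0, q₋₂=1):
  k=0: a=15, p=15, q=1
  k=1: a=1, p=16, q=1
  k=2: a=2, p=47, q=3
  k=3: a=1, p=63, q=4

63/4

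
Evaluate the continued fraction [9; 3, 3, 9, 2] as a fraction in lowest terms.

Fold from the inside: start with 2/1.
  9 + 1/2 = 19/2
  3 + 2/19 = 59/19
  3 + 19/59 = 196/59
  9 + 59/196 = 1823/196

1823/196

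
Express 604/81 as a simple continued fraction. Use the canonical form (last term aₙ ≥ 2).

[7; 2, 5, 3, 2]

604 = 7·81 + 37
81 = 2·37 + 7
37 = 5·7 + 2
7 = 3·2 + 1
2 = 2·1 + 0  (stop)
So 604/81 = [7; 2, 5, 3, 2].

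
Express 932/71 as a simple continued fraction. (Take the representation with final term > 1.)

932 = 13×71 + 9
71 = 7×9 + 8
9 = 1×8 + 1
8 = 8×1 + 0  (stop)
So 932/71 = [13; 7, 1, 8].

[13; 7, 1, 8]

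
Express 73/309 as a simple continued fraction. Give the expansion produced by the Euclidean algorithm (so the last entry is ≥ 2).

73 = 0·309 + 73
309 = 4·73 + 17
73 = 4·17 + 5
17 = 3·5 + 2
5 = 2·2 + 1
2 = 2·1 + 0  (stop)
So 73/309 = [0; 4, 4, 3, 2, 2].

[0; 4, 4, 3, 2, 2]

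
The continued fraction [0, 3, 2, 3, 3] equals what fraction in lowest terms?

23/79

Fold from the inside: start with 3/1.
  3 + 1/3 = 10/3
  2 + 3/10 = 23/10
  3 + 10/23 = 79/23
  0 + 23/79 = 23/79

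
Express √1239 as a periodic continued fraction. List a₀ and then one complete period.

[35; 5, 70]

a₀ = ⌊√1239⌋ = 35.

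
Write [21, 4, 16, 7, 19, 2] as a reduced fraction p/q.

383090/18031

Fold from the inside: start with 2/1.
  19 + 1/2 = 39/2
  7 + 2/39 = 275/39
  16 + 39/275 = 4439/275
  4 + 275/4439 = 18031/4439
  21 + 4439/18031 = 383090/18031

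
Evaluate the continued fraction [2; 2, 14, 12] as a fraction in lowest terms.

Fold from the inside: start with 12/1.
  14 + 1/12 = 169/12
  2 + 12/169 = 350/169
  2 + 169/350 = 869/350

869/350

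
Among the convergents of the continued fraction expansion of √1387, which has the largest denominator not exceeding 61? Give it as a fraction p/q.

√1387 = [37; 4, 8, 37, 8, 4, 74, …] (period length 6).
Convergents:
  p_0/q_0 = 37/1
  p_1/q_1 = 149/4
  p_2/q_2 = 1229/33
  p_3/q_3 = 45622/1225
q_2 = 33 ≤ 61 < 1225 = q_3, so the answer is 1229/33.

1229/33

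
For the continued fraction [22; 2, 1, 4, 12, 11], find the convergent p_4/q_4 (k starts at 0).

3823/171

Using pₖ = aₖpₖ₋₁ + pₖ₋₂, qₖ = aₖqₖ₋₁ + qₖ₋₂ (with p₋₁=1, p₋₂=0, q₋₁=0, q₋₂=1):
  k=0: a=22, p=22, q=1
  k=1: a=2, p=45, q=2
  k=2: a=1, p=67, q=3
  k=3: a=4, p=313, q=14
  k=4: a=12, p=3823, q=171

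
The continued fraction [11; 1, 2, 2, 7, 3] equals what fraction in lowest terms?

1909/163

Fold from the inside: start with 3/1.
  7 + 1/3 = 22/3
  2 + 3/22 = 47/22
  2 + 22/47 = 116/47
  1 + 47/116 = 163/116
  11 + 116/163 = 1909/163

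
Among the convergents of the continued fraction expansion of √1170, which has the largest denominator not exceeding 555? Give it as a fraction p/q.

√1170 = [34; 4, 1, 6, 1, 4, 68, …] (period length 6).
Convergents:
  p_0/q_0 = 34/1
  p_1/q_1 = 137/4
  p_2/q_2 = 171/5
  p_3/q_3 = 1163/34
  p_4/q_4 = 1334/39
  p_5/q_5 = 6499/190
  p_6/q_6 = 443266/12959
q_5 = 190 ≤ 555 < 12959 = q_6, so the answer is 6499/190.

6499/190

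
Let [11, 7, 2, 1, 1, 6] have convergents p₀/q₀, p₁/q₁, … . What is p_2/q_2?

167/15

Using pₖ = aₖpₖ₋₁ + pₖ₋₂, qₖ = aₖqₖ₋₁ + qₖ₋₂ (with p₋₁=1, p₋₂=0, q₋₁=0, q₋₂=1):
  k=0: a=11, p=11, q=1
  k=1: a=7, p=78, q=7
  k=2: a=2, p=167, q=15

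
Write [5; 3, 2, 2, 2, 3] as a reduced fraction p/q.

Fold from the inside: start with 3/1.
  2 + 1/3 = 7/3
  2 + 3/7 = 17/7
  2 + 7/17 = 41/17
  3 + 17/41 = 140/41
  5 + 41/140 = 741/140

741/140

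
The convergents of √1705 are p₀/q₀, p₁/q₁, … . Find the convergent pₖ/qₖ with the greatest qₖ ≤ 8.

√1705 = [41; 3, 2, 3, 82, …] (period length 4).
Convergents:
  p_0/q_0 = 41/1
  p_1/q_1 = 124/3
  p_2/q_2 = 289/7
  p_3/q_3 = 991/24
q_2 = 7 ≤ 8 < 24 = q_3, so the answer is 289/7.

289/7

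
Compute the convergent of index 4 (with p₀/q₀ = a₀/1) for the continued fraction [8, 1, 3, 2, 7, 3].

Using pₖ = aₖpₖ₋₁ + pₖ₋₂, qₖ = aₖqₖ₋₁ + qₖ₋₂ (with p₋₁=1, p₋₂=0, q₋₁=0, q₋₂=1):
  k=0: a=8, p=8, q=1
  k=1: a=1, p=9, q=1
  k=2: a=3, p=35, q=4
  k=3: a=2, p=79, q=9
  k=4: a=7, p=588, q=67

588/67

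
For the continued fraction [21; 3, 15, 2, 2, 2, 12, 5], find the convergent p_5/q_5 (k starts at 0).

Using pₖ = aₖpₖ₋₁ + pₖ₋₂, qₖ = aₖqₖ₋₁ + qₖ₋₂ (with p₋₁=1, p₋₂=0, q₋₁=0, q₋₂=1):
  k=0: a=21, p=21, q=1
  k=1: a=3, p=64, q=3
  k=2: a=15, p=981, q=46
  k=3: a=2, p=2026, q=95
  k=4: a=2, p=5033, q=236
  k=5: a=2, p=12092, q=567

12092/567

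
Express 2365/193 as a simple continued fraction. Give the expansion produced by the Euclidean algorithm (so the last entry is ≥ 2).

[12; 3, 1, 15, 3]

2365 = 12×193 + 49
193 = 3×49 + 46
49 = 1×46 + 3
46 = 15×3 + 1
3 = 3×1 + 0  (stop)
So 2365/193 = [12; 3, 1, 15, 3].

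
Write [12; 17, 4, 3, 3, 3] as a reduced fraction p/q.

Using pₖ = aₖpₖ₋₁ + pₖ₋₂ and qₖ = aₖqₖ₋₁ + qₖ₋₂:
  k=0: a=12, p=12, q=1
  k=1: a=17, p=205, q=17
  k=2: a=4, p=832, q=69
  k=3: a=3, p=2701, q=224
  k=4: a=3, p=8935, q=741
  k=5: a=3, p=29506, q=2447

29506/2447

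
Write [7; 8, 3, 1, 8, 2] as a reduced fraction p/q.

Using pₖ = aₖpₖ₋₁ + pₖ₋₂ and qₖ = aₖqₖ₋₁ + qₖ₋₂:
  k=0: a=7, p=7, q=1
  k=1: a=8, p=57, q=8
  k=2: a=3, p=178, q=25
  k=3: a=1, p=235, q=33
  k=4: a=8, p=2058, q=289
  k=5: a=2, p=4351, q=611

4351/611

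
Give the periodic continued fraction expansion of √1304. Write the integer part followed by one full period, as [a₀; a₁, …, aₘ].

[36; 9, 72]

a₀ = ⌊√1304⌋ = 36.
With m₀=0, d₀=1 and mₖ₊₁ = dₖaₖ − mₖ, dₖ₊₁ = (n − mₖ₊₁²)/dₖ, aₖ₊₁ = ⌊(a₀+mₖ₊₁)/dₖ₊₁⌋:
  k=1: m=36, d=8, a=9
  k=2: m=36, d=1, a=72
d=1 and a=2a₀=72 at k=2, so the next step gives (m, d) = (36, 8) again — its k=1 value — and the period has length 2.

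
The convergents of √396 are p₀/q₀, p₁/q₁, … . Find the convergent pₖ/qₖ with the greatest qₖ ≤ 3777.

71261/3581

√396 = [19; 1, 8, 1, 38, …] (period length 4).
Convergents:
  p_0/q_0 = 19/1
  p_1/q_1 = 20/1
  p_2/q_2 = 179/9
  p_3/q_3 = 199/10
  p_4/q_4 = 7741/389
  p_5/q_5 = 7940/399
  p_6/q_6 = 71261/3581
  p_7/q_7 = 79201/3980
q_6 = 3581 ≤ 3777 < 3980 = q_7, so the answer is 71261/3581.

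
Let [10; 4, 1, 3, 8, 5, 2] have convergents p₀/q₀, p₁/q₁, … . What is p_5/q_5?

Using pₖ = aₖpₖ₋₁ + pₖ₋₂, qₖ = aₖqₖ₋₁ + qₖ₋₂ (with p₋₁=1, p₋₂=0, q₋₁=0, q₋₂=1):
  k=0: a=10, p=10, q=1
  k=1: a=4, p=41, q=4
  k=2: a=1, p=51, q=5
  k=3: a=3, p=194, q=19
  k=4: a=8, p=1603, q=157
  k=5: a=5, p=8209, q=804

8209/804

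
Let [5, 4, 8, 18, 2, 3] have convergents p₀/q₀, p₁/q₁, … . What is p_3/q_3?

Using pₖ = aₖpₖ₋₁ + pₖ₋₂, qₖ = aₖqₖ₋₁ + qₖ₋₂ (with p₋₁=1, p₋₂=0, q₋₁=0, q₋₂=1):
  k=0: a=5, p=5, q=1
  k=1: a=4, p=21, q=4
  k=2: a=8, p=173, q=33
  k=3: a=18, p=3135, q=598

3135/598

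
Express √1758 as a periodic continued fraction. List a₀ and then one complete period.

[41; 1, 12, 1, 82]

a₀ = ⌊√1758⌋ = 41.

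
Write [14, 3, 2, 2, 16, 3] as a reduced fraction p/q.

12207/854

Fold from the inside: start with 3/1.
  16 + 1/3 = 49/3
  2 + 3/49 = 101/49
  2 + 49/101 = 251/101
  3 + 101/251 = 854/251
  14 + 251/854 = 12207/854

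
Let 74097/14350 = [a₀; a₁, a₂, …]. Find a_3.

74097 = 5·14350 + 2347   →  a_0 = 5
14350 = 6·2347 + 268   →  a_1 = 6
2347 = 8·268 + 203   →  a_2 = 8
268 = 1·203 + 65   →  a_3 = 1

1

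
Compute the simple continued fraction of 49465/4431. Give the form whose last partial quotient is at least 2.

[11; 6, 8, 3, 9, 3]

49465 = 11×4431 + 724
4431 = 6×724 + 87
724 = 8×87 + 28
87 = 3×28 + 3
28 = 9×3 + 1
3 = 3×1 + 0  (stop)
So 49465/4431 = [11; 6, 8, 3, 9, 3].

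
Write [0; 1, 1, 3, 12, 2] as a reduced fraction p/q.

Using pₖ = aₖpₖ₋₁ + pₖ₋₂ and qₖ = aₖqₖ₋₁ + qₖ₋₂:
  k=0: a=0, p=0, q=1
  k=1: a=1, p=1, q=1
  k=2: a=1, p=1, q=2
  k=3: a=3, p=4, q=7
  k=4: a=12, p=49, q=86
  k=5: a=2, p=102, q=179

102/179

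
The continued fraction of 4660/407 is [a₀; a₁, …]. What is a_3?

4660 = 11·407 + 183   →  a_0 = 11
407 = 2·183 + 41   →  a_1 = 2
183 = 4·41 + 19   →  a_2 = 4
41 = 2·19 + 3   →  a_3 = 2

2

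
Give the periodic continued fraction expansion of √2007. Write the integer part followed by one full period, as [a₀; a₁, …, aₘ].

a₀ = ⌊√2007⌋ = 44.

[44; 1, 3, 1, 88]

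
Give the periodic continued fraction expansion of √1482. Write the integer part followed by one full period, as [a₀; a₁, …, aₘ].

a₀ = ⌊√1482⌋ = 38.
With m₀=0, d₀=1 and mₖ₊₁ = dₖaₖ − mₖ, dₖ₊₁ = (n − mₖ₊₁²)/dₖ, aₖ₊₁ = ⌊(a₀+mₖ₊₁)/dₖ₊₁⌋:
  k=1: m=38, d=38, a=2
  k=2: m=38, d=1, a=76
d=1 and a=2a₀=76 at k=2, so the next step gives (m, d) = (38, 38) again — its k=1 value — and the period has length 2.

[38; 2, 76]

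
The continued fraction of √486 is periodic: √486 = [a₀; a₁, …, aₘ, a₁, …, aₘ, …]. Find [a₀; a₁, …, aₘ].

[22; 22, 44]

a₀ = ⌊√486⌋ = 22.
With m₀=0, d₀=1 and mₖ₊₁ = dₖaₖ − mₖ, dₖ₊₁ = (n − mₖ₊₁²)/dₖ, aₖ₊₁ = ⌊(a₀+mₖ₊₁)/dₖ₊₁⌋:
  k=1: m=22, d=2, a=22
  k=2: m=22, d=1, a=44
d=1 and a=2a₀=44 at k=2, so the next step gives (m, d) = (22, 2) again — its k=1 value — and the period has length 2.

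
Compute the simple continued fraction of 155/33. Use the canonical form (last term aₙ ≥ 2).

[4; 1, 2, 3, 3]

155 = 4·33 + 23
33 = 1·23 + 10
23 = 2·10 + 3
10 = 3·3 + 1
3 = 3·1 + 0  (stop)
So 155/33 = [4; 1, 2, 3, 3].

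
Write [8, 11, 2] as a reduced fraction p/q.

186/23

Using pₖ = aₖpₖ₋₁ + pₖ₋₂ and qₖ = aₖqₖ₋₁ + qₖ₋₂:
  k=0: a=8, p=8, q=1
  k=1: a=11, p=89, q=11
  k=2: a=2, p=186, q=23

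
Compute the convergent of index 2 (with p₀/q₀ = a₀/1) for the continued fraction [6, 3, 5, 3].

101/16

Using pₖ = aₖpₖ₋₁ + pₖ₋₂, qₖ = aₖqₖ₋₁ + qₖ₋₂ (with p₋₁=1, p₋₂=0, q₋₁=0, q₋₂=1):
  k=0: a=6, p=6, q=1
  k=1: a=3, p=19, q=3
  k=2: a=5, p=101, q=16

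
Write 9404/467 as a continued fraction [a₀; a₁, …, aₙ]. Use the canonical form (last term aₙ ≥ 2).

[20; 7, 3, 2, 1, 2, 2]

9404 = 20×467 + 64
467 = 7×64 + 19
64 = 3×19 + 7
19 = 2×7 + 5
7 = 1×5 + 2
5 = 2×2 + 1
2 = 2×1 + 0  (stop)
So 9404/467 = [20; 7, 3, 2, 1, 2, 2].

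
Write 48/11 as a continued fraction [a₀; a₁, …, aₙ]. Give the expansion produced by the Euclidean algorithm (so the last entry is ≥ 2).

[4; 2, 1, 3]

48 = 4*11 + 4
11 = 2*4 + 3
4 = 1*3 + 1
3 = 3*1 + 0  (stop)
So 48/11 = [4; 2, 1, 3].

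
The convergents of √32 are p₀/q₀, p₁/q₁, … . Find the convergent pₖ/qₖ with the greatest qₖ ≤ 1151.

6149/1087

√32 = [5; 1, 1, 1, 10, …] (period length 4).
Convergents:
  p_0/q_0 = 5/1
  p_1/q_1 = 6/1
  p_2/q_2 = 11/2
  p_3/q_3 = 17/3
  p_4/q_4 = 181/32
  p_5/q_5 = 198/35
  p_6/q_6 = 379/67
  p_7/q_7 = 577/102
  p_8/q_8 = 6149/1087
  p_9/q_9 = 6726/1189
q_8 = 1087 ≤ 1151 < 1189 = q_9, so the answer is 6149/1087.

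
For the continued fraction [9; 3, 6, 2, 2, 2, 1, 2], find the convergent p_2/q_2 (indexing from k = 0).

Using pₖ = aₖpₖ₋₁ + pₖ₋₂, qₖ = aₖqₖ₋₁ + qₖ₋₂ (with p₋₁=1, p₋₂=0, q₋₁=0, q₋₂=1):
  k=0: a=9, p=9, q=1
  k=1: a=3, p=28, q=3
  k=2: a=6, p=177, q=19

177/19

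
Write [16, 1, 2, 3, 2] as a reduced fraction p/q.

384/23

Using pₖ = aₖpₖ₋₁ + pₖ₋₂ and qₖ = aₖqₖ₋₁ + qₖ₋₂:
  k=0: a=16, p=16, q=1
  k=1: a=1, p=17, q=1
  k=2: a=2, p=50, q=3
  k=3: a=3, p=167, q=10
  k=4: a=2, p=384, q=23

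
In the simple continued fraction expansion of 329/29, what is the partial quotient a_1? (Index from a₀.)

329 = 11·29 + 10   →  a_0 = 11
29 = 2·10 + 9   →  a_1 = 2

2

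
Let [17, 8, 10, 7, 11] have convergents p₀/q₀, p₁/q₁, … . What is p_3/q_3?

Using pₖ = aₖpₖ₋₁ + pₖ₋₂, qₖ = aₖqₖ₋₁ + qₖ₋₂ (with p₋₁=1, p₋₂=0, q₋₁=0, q₋₂=1):
  k=0: a=17, p=17, q=1
  k=1: a=8, p=137, q=8
  k=2: a=10, p=1387, q=81
  k=3: a=7, p=9846, q=575

9846/575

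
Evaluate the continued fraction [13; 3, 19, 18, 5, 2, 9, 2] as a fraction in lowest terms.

3086846/231613

Fold from the inside: start with 2/1.
  9 + 1/2 = 19/2
  2 + 2/19 = 40/19
  5 + 19/40 = 219/40
  18 + 40/219 = 3982/219
  19 + 219/3982 = 75877/3982
  3 + 3982/75877 = 231613/75877
  13 + 75877/231613 = 3086846/231613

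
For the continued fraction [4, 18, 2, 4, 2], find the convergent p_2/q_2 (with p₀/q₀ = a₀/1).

150/37

Using pₖ = aₖpₖ₋₁ + pₖ₋₂, qₖ = aₖqₖ₋₁ + qₖ₋₂ (with p₋₁=1, p₋₂=0, q₋₁=0, q₋₂=1):
  k=0: a=4, p=4, q=1
  k=1: a=18, p=73, q=18
  k=2: a=2, p=150, q=37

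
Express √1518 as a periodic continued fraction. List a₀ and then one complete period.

a₀ = ⌊√1518⌋ = 38.
With m₀=0, d₀=1 and mₖ₊₁ = dₖaₖ − mₖ, dₖ₊₁ = (n − mₖ₊₁²)/dₖ, aₖ₊₁ = ⌊(a₀+mₖ₊₁)/dₖ₊₁⌋:
  k=1: m=38, d=74, a=1
  k=2: m=36, d=3, a=24
  k=3: m=36, d=74, a=1
  k=4: m=38, d=1, a=76
d=1 and a=2a₀=76 at k=4, so the next step gives (m, d) = (38, 74) again — its k=1 value — and the period has length 4.

[38; 1, 24, 1, 76]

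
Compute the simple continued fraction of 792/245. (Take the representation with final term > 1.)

792 = 3×245 + 57
245 = 4×57 + 17
57 = 3×17 + 6
17 = 2×6 + 5
6 = 1×5 + 1
5 = 5×1 + 0  (stop)
So 792/245 = [3; 4, 3, 2, 1, 5].

[3; 4, 3, 2, 1, 5]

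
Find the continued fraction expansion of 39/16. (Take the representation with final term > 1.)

39 = 2·16 + 7
16 = 2·7 + 2
7 = 3·2 + 1
2 = 2·1 + 0  (stop)
So 39/16 = [2; 2, 3, 2].

[2; 2, 3, 2]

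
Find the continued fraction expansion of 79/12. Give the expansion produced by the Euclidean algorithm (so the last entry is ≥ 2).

[6; 1, 1, 2, 2]

79 = 6*12 + 7
12 = 1*7 + 5
7 = 1*5 + 2
5 = 2*2 + 1
2 = 2*1 + 0  (stop)
So 79/12 = [6; 1, 1, 2, 2].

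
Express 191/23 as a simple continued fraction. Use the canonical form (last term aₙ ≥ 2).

191 = 8×23 + 7
23 = 3×7 + 2
7 = 3×2 + 1
2 = 2×1 + 0  (stop)
So 191/23 = [8; 3, 3, 2].

[8; 3, 3, 2]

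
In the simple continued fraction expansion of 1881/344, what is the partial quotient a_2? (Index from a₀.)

7

1881 = 5·344 + 161   →  a_0 = 5
344 = 2·161 + 22   →  a_1 = 2
161 = 7·22 + 7   →  a_2 = 7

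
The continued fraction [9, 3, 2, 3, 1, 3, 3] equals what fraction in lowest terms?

Using pₖ = aₖpₖ₋₁ + pₖ₋₂ and qₖ = aₖqₖ₋₁ + qₖ₋₂:
  k=0: a=9, p=9, q=1
  k=1: a=3, p=28, q=3
  k=2: a=2, p=65, q=7
  k=3: a=3, p=223, q=24
  k=4: a=1, p=288, q=31
  k=5: a=3, p=1087, q=117
  k=6: a=3, p=3549, q=382

3549/382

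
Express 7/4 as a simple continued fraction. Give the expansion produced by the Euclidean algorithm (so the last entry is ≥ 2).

7 = 1*4 + 3
4 = 1*3 + 1
3 = 3*1 + 0  (stop)
So 7/4 = [1; 1, 3].

[1; 1, 3]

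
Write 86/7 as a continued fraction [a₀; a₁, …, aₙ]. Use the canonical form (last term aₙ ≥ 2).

[12; 3, 2]

86 = 12·7 + 2
7 = 3·2 + 1
2 = 2·1 + 0  (stop)
So 86/7 = [12; 3, 2].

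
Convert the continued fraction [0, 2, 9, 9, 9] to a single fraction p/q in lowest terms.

747/1576

Using pₖ = aₖpₖ₋₁ + pₖ₋₂ and qₖ = aₖqₖ₋₁ + qₖ₋₂:
  k=0: a=0, p=0, q=1
  k=1: a=2, p=1, q=2
  k=2: a=9, p=9, q=19
  k=3: a=9, p=82, q=173
  k=4: a=9, p=747, q=1576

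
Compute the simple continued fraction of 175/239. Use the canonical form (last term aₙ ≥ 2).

175 = 0·239 + 175
239 = 1·175 + 64
175 = 2·64 + 47
64 = 1·47 + 17
47 = 2·17 + 13
17 = 1·13 + 4
13 = 3·4 + 1
4 = 4·1 + 0  (stop)
So 175/239 = [0; 1, 2, 1, 2, 1, 3, 4].

[0; 1, 2, 1, 2, 1, 3, 4]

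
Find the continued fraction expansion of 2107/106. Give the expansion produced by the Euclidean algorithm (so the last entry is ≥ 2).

[19; 1, 7, 6, 2]

2107 = 19×106 + 93
106 = 1×93 + 13
93 = 7×13 + 2
13 = 6×2 + 1
2 = 2×1 + 0  (stop)
So 2107/106 = [19; 1, 7, 6, 2].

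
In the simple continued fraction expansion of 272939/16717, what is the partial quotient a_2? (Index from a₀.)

272939 = 16·16717 + 5467   →  a_0 = 16
16717 = 3·5467 + 316   →  a_1 = 3
5467 = 17·316 + 95   →  a_2 = 17

17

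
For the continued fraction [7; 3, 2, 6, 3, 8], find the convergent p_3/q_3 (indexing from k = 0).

Using pₖ = aₖpₖ₋₁ + pₖ₋₂, qₖ = aₖqₖ₋₁ + qₖ₋₂ (with p₋₁=1, p₋₂=0, q₋₁=0, q₋₂=1):
  k=0: a=7, p=7, q=1
  k=1: a=3, p=22, q=3
  k=2: a=2, p=51, q=7
  k=3: a=6, p=328, q=45

328/45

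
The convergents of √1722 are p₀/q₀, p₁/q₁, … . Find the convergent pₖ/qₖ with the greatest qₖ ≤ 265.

√1722 = [41; 2, 82, …] (period length 2).
Convergents:
  p_0/q_0 = 41/1
  p_1/q_1 = 83/2
  p_2/q_2 = 6847/165
  p_3/q_3 = 13777/332
q_2 = 165 ≤ 265 < 332 = q_3, so the answer is 6847/165.

6847/165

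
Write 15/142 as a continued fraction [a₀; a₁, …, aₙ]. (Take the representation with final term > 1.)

[0; 9, 2, 7]

15 = 0×142 + 15
142 = 9×15 + 7
15 = 2×7 + 1
7 = 7×1 + 0  (stop)
So 15/142 = [0; 9, 2, 7].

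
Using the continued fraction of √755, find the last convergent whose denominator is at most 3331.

65863/2397

√755 = [27; 2, 10, 2, 54, …] (period length 4).
Convergents:
  p_0/q_0 = 27/1
  p_1/q_1 = 55/2
  p_2/q_2 = 577/21
  p_3/q_3 = 1209/44
  p_4/q_4 = 65863/2397
  p_5/q_5 = 132935/4838
q_4 = 2397 ≤ 3331 < 4838 = q_5, so the answer is 65863/2397.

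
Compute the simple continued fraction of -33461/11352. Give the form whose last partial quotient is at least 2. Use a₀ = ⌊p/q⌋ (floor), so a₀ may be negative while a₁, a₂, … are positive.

-33461 = -3*11352 + 595
11352 = 19*595 + 47
595 = 12*47 + 31
47 = 1*31 + 16
31 = 1*16 + 15
16 = 1*15 + 1
15 = 15*1 + 0  (stop)
So -33461/11352 = [-3; 19, 12, 1, 1, 1, 15].

[-3; 19, 12, 1, 1, 1, 15]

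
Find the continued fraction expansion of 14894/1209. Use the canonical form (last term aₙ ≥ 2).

14894 = 12*1209 + 386
1209 = 3*386 + 51
386 = 7*51 + 29
51 = 1*29 + 22
29 = 1*22 + 7
22 = 3*7 + 1
7 = 7*1 + 0  (stop)
So 14894/1209 = [12; 3, 7, 1, 1, 3, 7].

[12; 3, 7, 1, 1, 3, 7]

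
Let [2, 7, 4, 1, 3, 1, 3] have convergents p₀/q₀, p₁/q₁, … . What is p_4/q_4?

293/137

Using pₖ = aₖpₖ₋₁ + pₖ₋₂, qₖ = aₖqₖ₋₁ + qₖ₋₂ (with p₋₁=1, p₋₂=0, q₋₁=0, q₋₂=1):
  k=0: a=2, p=2, q=1
  k=1: a=7, p=15, q=7
  k=2: a=4, p=62, q=29
  k=3: a=1, p=77, q=36
  k=4: a=3, p=293, q=137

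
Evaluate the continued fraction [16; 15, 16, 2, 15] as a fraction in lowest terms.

Using pₖ = aₖpₖ₋₁ + pₖ₋₂ and qₖ = aₖqₖ₋₁ + qₖ₋₂:
  k=0: a=16, p=16, q=1
  k=1: a=15, p=241, q=15
  k=2: a=16, p=3872, q=241
  k=3: a=2, p=7985, q=497
  k=4: a=15, p=123647, q=7696

123647/7696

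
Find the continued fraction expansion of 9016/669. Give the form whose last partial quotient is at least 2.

9016 = 13·669 + 319
669 = 2·319 + 31
319 = 10·31 + 9
31 = 3·9 + 4
9 = 2·4 + 1
4 = 4·1 + 0  (stop)
So 9016/669 = [13; 2, 10, 3, 2, 4].

[13; 2, 10, 3, 2, 4]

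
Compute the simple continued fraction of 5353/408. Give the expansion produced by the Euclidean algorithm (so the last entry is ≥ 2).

5353 = 13·408 + 49
408 = 8·49 + 16
49 = 3·16 + 1
16 = 16·1 + 0  (stop)
So 5353/408 = [13; 8, 3, 16].

[13; 8, 3, 16]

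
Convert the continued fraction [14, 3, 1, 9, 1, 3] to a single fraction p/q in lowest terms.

Using pₖ = aₖpₖ₋₁ + pₖ₋₂ and qₖ = aₖqₖ₋₁ + qₖ₋₂:
  k=0: a=14, p=14, q=1
  k=1: a=3, p=43, q=3
  k=2: a=1, p=57, q=4
  k=3: a=9, p=556, q=39
  k=4: a=1, p=613, q=43
  k=5: a=3, p=2395, q=168

2395/168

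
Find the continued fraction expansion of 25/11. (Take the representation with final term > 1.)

[2; 3, 1, 2]

25 = 2*11 + 3
11 = 3*3 + 2
3 = 1*2 + 1
2 = 2*1 + 0  (stop)
So 25/11 = [2; 3, 1, 2].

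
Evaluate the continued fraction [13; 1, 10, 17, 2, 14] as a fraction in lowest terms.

Fold from the inside: start with 14/1.
  2 + 1/14 = 29/14
  17 + 14/29 = 507/29
  10 + 29/507 = 5099/507
  1 + 507/5099 = 5606/5099
  13 + 5099/5606 = 77977/5606

77977/5606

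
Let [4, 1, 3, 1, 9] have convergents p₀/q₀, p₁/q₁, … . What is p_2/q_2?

Using pₖ = aₖpₖ₋₁ + pₖ₋₂, qₖ = aₖqₖ₋₁ + qₖ₋₂ (with p₋₁=1, p₋₂=0, q₋₁=0, q₋₂=1):
  k=0: a=4, p=4, q=1
  k=1: a=1, p=5, q=1
  k=2: a=3, p=19, q=4

19/4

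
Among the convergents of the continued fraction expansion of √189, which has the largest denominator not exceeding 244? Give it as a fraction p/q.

1526/111

√189 = [13; 1, 2, 1, 26, …] (period length 4).
Convergents:
  p_0/q_0 = 13/1
  p_1/q_1 = 14/1
  p_2/q_2 = 41/3
  p_3/q_3 = 55/4
  p_4/q_4 = 1471/107
  p_5/q_5 = 1526/111
  p_6/q_6 = 4523/329
q_5 = 111 ≤ 244 < 329 = q_6, so the answer is 1526/111.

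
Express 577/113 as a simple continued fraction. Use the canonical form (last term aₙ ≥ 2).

577 = 5*113 + 12
113 = 9*12 + 5
12 = 2*5 + 2
5 = 2*2 + 1
2 = 2*1 + 0  (stop)
So 577/113 = [5; 9, 2, 2, 2].

[5; 9, 2, 2, 2]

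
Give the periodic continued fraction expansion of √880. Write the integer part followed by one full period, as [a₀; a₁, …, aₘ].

a₀ = ⌊√880⌋ = 29.
With m₀=0, d₀=1 and mₖ₊₁ = dₖaₖ − mₖ, dₖ₊₁ = (n − mₖ₊₁²)/dₖ, aₖ₊₁ = ⌊(a₀+mₖ₊₁)/dₖ₊₁⌋:
  k=1: m=29, d=39, a=1
  k=2: m=10, d=20, a=1
  k=3: m=10, d=39, a=1
  k=4: m=29, d=1, a=58
d=1 and a=2a₀=58 at k=4, so the next step gives (m, d) = (29, 39) again — its k=1 value — and the period has length 4.

[29; 1, 1, 1, 58]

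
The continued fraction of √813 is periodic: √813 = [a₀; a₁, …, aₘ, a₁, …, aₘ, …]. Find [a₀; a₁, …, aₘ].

[28; 1, 1, 18, 1, 1, 56]

a₀ = ⌊√813⌋ = 28.
With m₀=0, d₀=1 and mₖ₊₁ = dₖaₖ − mₖ, dₖ₊₁ = (n − mₖ₊₁²)/dₖ, aₖ₊₁ = ⌊(a₀+mₖ₊₁)/dₖ₊₁⌋:
  k=1: m=28, d=29, a=1
  k=2: m=1, d=28, a=1
  k=3: m=27, d=3, a=18
  k=4: m=27, d=28, a=1
  k=5: m=1, d=29, a=1
  k=6: m=28, d=1, a=56
d=1 and a=2a₀=56 at k=6, so the next step gives (m, d) = (28, 29) again — its k=1 value — and the period has length 6.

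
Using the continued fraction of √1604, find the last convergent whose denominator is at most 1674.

√1604 = [40; 20, 80, …] (period length 2).
Convergents:
  p_0/q_0 = 40/1
  p_1/q_1 = 801/20
  p_2/q_2 = 64120/1601
  p_3/q_3 = 1283201/32040
q_2 = 1601 ≤ 1674 < 32040 = q_3, so the answer is 64120/1601.

64120/1601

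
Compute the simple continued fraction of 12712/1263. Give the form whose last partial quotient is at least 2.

12712 = 10*1263 + 82
1263 = 15*82 + 33
82 = 2*33 + 16
33 = 2*16 + 1
16 = 16*1 + 0  (stop)
So 12712/1263 = [10; 15, 2, 2, 16].

[10; 15, 2, 2, 16]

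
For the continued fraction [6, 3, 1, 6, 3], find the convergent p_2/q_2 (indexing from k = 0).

Using pₖ = aₖpₖ₋₁ + pₖ₋₂, qₖ = aₖqₖ₋₁ + qₖ₋₂ (with p₋₁=1, p₋₂=0, q₋₁=0, q₋₂=1):
  k=0: a=6, p=6, q=1
  k=1: a=3, p=19, q=3
  k=2: a=1, p=25, q=4

25/4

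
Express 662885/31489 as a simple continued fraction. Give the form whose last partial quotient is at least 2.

[21; 19, 2, 17, 15, 3]

662885 = 21·31489 + 1616
31489 = 19·1616 + 785
1616 = 2·785 + 46
785 = 17·46 + 3
46 = 15·3 + 1
3 = 3·1 + 0  (stop)
So 662885/31489 = [21; 19, 2, 17, 15, 3].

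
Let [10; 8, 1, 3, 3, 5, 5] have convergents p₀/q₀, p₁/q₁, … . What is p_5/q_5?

6119/605

Using pₖ = aₖpₖ₋₁ + pₖ₋₂, qₖ = aₖqₖ₋₁ + qₖ₋₂ (with p₋₁=1, p₋₂=0, q₋₁=0, q₋₂=1):
  k=0: a=10, p=10, q=1
  k=1: a=8, p=81, q=8
  k=2: a=1, p=91, q=9
  k=3: a=3, p=354, q=35
  k=4: a=3, p=1153, q=114
  k=5: a=5, p=6119, q=605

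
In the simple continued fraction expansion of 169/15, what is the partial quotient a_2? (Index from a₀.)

169 = 11·15 + 4   →  a_0 = 11
15 = 3·4 + 3   →  a_1 = 3
4 = 1·3 + 1   →  a_2 = 1

1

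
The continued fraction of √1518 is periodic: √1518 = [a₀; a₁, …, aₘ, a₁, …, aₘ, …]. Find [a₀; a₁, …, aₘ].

a₀ = ⌊√1518⌋ = 38.
With m₀=0, d₀=1 and mₖ₊₁ = dₖaₖ − mₖ, dₖ₊₁ = (n − mₖ₊₁²)/dₖ, aₖ₊₁ = ⌊(a₀+mₖ₊₁)/dₖ₊₁⌋:
  k=1: m=38, d=74, a=1
  k=2: m=36, d=3, a=24
  k=3: m=36, d=74, a=1
  k=4: m=38, d=1, a=76
d=1 and a=2a₀=76 at k=4, so the next step gives (m, d) = (38, 74) again — its k=1 value — and the period has length 4.

[38; 1, 24, 1, 76]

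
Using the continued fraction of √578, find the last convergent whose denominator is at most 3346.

√578 = [24; 24, 48, …] (period length 2).
Convergents:
  p_0/q_0 = 24/1
  p_1/q_1 = 577/24
  p_2/q_2 = 27720/1153
  p_3/q_3 = 665857/27696
q_2 = 1153 ≤ 3346 < 27696 = q_3, so the answer is 27720/1153.

27720/1153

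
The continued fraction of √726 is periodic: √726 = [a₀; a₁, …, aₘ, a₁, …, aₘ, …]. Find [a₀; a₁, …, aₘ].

a₀ = ⌊√726⌋ = 26.
With m₀=0, d₀=1 and mₖ₊₁ = dₖaₖ − mₖ, dₖ₊₁ = (n − mₖ₊₁²)/dₖ, aₖ₊₁ = ⌊(a₀+mₖ₊₁)/dₖ₊₁⌋:
  k=1: m=26, d=50, a=1
  k=2: m=24, d=3, a=16
  k=3: m=24, d=50, a=1
  k=4: m=26, d=1, a=52
d=1 and a=2a₀=52 at k=4, so the next step gives (m, d) = (26, 50) again — its k=1 value — and the period has length 4.

[26; 1, 16, 1, 52]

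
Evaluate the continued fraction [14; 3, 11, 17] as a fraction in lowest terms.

8322/581

Using pₖ = aₖpₖ₋₁ + pₖ₋₂ and qₖ = aₖqₖ₋₁ + qₖ₋₂:
  k=0: a=14, p=14, q=1
  k=1: a=3, p=43, q=3
  k=2: a=11, p=487, q=34
  k=3: a=17, p=8322, q=581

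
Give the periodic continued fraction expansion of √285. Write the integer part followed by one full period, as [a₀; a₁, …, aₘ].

a₀ = ⌊√285⌋ = 16.
With m₀=0, d₀=1 and mₖ₊₁ = dₖaₖ − mₖ, dₖ₊₁ = (n − mₖ₊₁²)/dₖ, aₖ₊₁ = ⌊(a₀+mₖ₊₁)/dₖ₊₁⌋:
  k=1: m=16, d=29, a=1
  k=2: m=13, d=4, a=7
  k=3: m=15, d=15, a=2
  k=4: m=15, d=4, a=7
  k=5: m=13, d=29, a=1
  k=6: m=16, d=1, a=32
d=1 and a=2a₀=32 at k=6, so the next step gives (m, d) = (16, 29) again — its k=1 value — and the period has length 6.

[16; 1, 7, 2, 7, 1, 32]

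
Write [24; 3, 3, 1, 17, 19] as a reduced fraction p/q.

107001/4402

Using pₖ = aₖpₖ₋₁ + pₖ₋₂ and qₖ = aₖqₖ₋₁ + qₖ₋₂:
  k=0: a=24, p=24, q=1
  k=1: a=3, p=73, q=3
  k=2: a=3, p=243, q=10
  k=3: a=1, p=316, q=13
  k=4: a=17, p=5615, q=231
  k=5: a=19, p=107001, q=4402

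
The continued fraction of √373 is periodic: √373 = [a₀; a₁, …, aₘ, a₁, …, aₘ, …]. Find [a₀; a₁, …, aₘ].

[19; 3, 5, 5, 3, 38]

a₀ = ⌊√373⌋ = 19.
With m₀=0, d₀=1 and mₖ₊₁ = dₖaₖ − mₖ, dₖ₊₁ = (n − mₖ₊₁²)/dₖ, aₖ₊₁ = ⌊(a₀+mₖ₊₁)/dₖ₊₁⌋:
  k=1: m=19, d=12, a=3
  k=2: m=17, d=7, a=5
  k=3: m=18, d=7, a=5
  k=4: m=17, d=12, a=3
  k=5: m=19, d=1, a=38
d=1 and a=2a₀=38 at k=5, so the next step gives (m, d) = (19, 12) again — its k=1 value — and the period has length 5.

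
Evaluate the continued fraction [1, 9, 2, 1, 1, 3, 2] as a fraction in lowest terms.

Fold from the inside: start with 2/1.
  3 + 1/2 = 7/2
  1 + 2/7 = 9/7
  1 + 7/9 = 16/9
  2 + 9/16 = 41/16
  9 + 16/41 = 385/41
  1 + 41/385 = 426/385

426/385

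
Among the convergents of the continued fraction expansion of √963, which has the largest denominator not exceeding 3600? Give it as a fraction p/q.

59675/1923

√963 = [31; 31, 62, …] (period length 2).
Convergents:
  p_0/q_0 = 31/1
  p_1/q_1 = 962/31
  p_2/q_2 = 59675/1923
  p_3/q_3 = 1850887/59644
q_2 = 1923 ≤ 3600 < 59644 = q_3, so the answer is 59675/1923.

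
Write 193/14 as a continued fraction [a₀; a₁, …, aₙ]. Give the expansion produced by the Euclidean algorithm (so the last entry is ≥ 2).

193 = 13·14 + 11
14 = 1·11 + 3
11 = 3·3 + 2
3 = 1·2 + 1
2 = 2·1 + 0  (stop)
So 193/14 = [13; 1, 3, 1, 2].

[13; 1, 3, 1, 2]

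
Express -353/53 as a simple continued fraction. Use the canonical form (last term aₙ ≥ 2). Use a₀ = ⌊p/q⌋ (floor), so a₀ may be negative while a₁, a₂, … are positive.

-353 = -7×53 + 18
53 = 2×18 + 17
18 = 1×17 + 1
17 = 17×1 + 0  (stop)
So -353/53 = [-7; 2, 1, 17].

[-7; 2, 1, 17]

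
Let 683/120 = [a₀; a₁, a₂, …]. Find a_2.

2

683 = 5·120 + 83   →  a_0 = 5
120 = 1·83 + 37   →  a_1 = 1
83 = 2·37 + 9   →  a_2 = 2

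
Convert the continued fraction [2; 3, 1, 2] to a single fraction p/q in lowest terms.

Fold from the inside: start with 2/1.
  1 + 1/2 = 3/2
  3 + 2/3 = 11/3
  2 + 3/11 = 25/11

25/11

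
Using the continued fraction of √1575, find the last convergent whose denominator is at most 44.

1389/35

√1575 = [39; 1, 2, 5, 2, 1, 78, …] (period length 6).
Convergents:
  p_0/q_0 = 39/1
  p_1/q_1 = 40/1
  p_2/q_2 = 119/3
  p_3/q_3 = 635/16
  p_4/q_4 = 1389/35
  p_5/q_5 = 2024/51
q_4 = 35 ≤ 44 < 51 = q_5, so the answer is 1389/35.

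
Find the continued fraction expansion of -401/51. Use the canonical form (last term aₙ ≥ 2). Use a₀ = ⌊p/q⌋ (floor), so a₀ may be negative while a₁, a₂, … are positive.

-401 = -8·51 + 7
51 = 7·7 + 2
7 = 3·2 + 1
2 = 2·1 + 0  (stop)
So -401/51 = [-8; 7, 3, 2].

[-8; 7, 3, 2]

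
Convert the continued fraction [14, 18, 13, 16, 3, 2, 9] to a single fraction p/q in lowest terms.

Using pₖ = aₖpₖ₋₁ + pₖ₋₂ and qₖ = aₖqₖ₋₁ + qₖ₋₂:
  k=0: a=14, p=14, q=1
  k=1: a=18, p=253, q=18
  k=2: a=13, p=3303, q=235
  k=3: a=16, p=53101, q=3778
  k=4: a=3, p=162606, q=11569
  k=5: a=2, p=378313, q=26916
  k=6: a=9, p=3567423, q=253813

3567423/253813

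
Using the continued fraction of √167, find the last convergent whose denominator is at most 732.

4355/337

√167 = [12; 1, 11, 1, 24, …] (period length 4).
Convergents:
  p_0/q_0 = 12/1
  p_1/q_1 = 13/1
  p_2/q_2 = 155/12
  p_3/q_3 = 168/13
  p_4/q_4 = 4187/324
  p_5/q_5 = 4355/337
  p_6/q_6 = 52092/4031
q_5 = 337 ≤ 732 < 4031 = q_6, so the answer is 4355/337.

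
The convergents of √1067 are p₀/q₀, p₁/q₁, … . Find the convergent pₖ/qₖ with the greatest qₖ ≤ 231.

6435/197

√1067 = [32; 1, 1, 1, 64, …] (period length 4).
Convergents:
  p_0/q_0 = 32/1
  p_1/q_1 = 33/1
  p_2/q_2 = 65/2
  p_3/q_3 = 98/3
  p_4/q_4 = 6337/194
  p_5/q_5 = 6435/197
  p_6/q_6 = 12772/391
q_5 = 197 ≤ 231 < 391 = q_6, so the answer is 6435/197.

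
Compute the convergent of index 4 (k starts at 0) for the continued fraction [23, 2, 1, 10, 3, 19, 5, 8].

Using pₖ = aₖpₖ₋₁ + pₖ₋₂, qₖ = aₖqₖ₋₁ + qₖ₋₂ (with p₋₁=1, p₋₂=0, q₋₁=0, q₋₂=1):
  k=0: a=23, p=23, q=1
  k=1: a=2, p=47, q=2
  k=2: a=1, p=70, q=3
  k=3: a=10, p=747, q=32
  k=4: a=3, p=2311, q=99

2311/99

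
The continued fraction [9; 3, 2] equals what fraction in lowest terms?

65/7

Using pₖ = aₖpₖ₋₁ + pₖ₋₂ and qₖ = aₖqₖ₋₁ + qₖ₋₂:
  k=0: a=9, p=9, q=1
  k=1: a=3, p=28, q=3
  k=2: a=2, p=65, q=7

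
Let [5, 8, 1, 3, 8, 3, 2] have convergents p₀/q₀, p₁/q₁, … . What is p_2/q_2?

46/9

Using pₖ = aₖpₖ₋₁ + pₖ₋₂, qₖ = aₖqₖ₋₁ + qₖ₋₂ (with p₋₁=1, p₋₂=0, q₋₁=0, q₋₂=1):
  k=0: a=5, p=5, q=1
  k=1: a=8, p=41, q=8
  k=2: a=1, p=46, q=9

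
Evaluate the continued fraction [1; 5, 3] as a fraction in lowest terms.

Using pₖ = aₖpₖ₋₁ + pₖ₋₂ and qₖ = aₖqₖ₋₁ + qₖ₋₂:
  k=0: a=1, p=1, q=1
  k=1: a=5, p=6, q=5
  k=2: a=3, p=19, q=16

19/16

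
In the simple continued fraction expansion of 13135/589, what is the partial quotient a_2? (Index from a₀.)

13135 = 22·589 + 177   →  a_0 = 22
589 = 3·177 + 58   →  a_1 = 3
177 = 3·58 + 3   →  a_2 = 3

3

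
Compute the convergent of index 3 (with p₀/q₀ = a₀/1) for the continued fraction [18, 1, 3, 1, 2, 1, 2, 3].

94/5

Using pₖ = aₖpₖ₋₁ + pₖ₋₂, qₖ = aₖqₖ₋₁ + qₖ₋₂ (with p₋₁=1, p₋₂=0, q₋₁=0, q₋₂=1):
  k=0: a=18, p=18, q=1
  k=1: a=1, p=19, q=1
  k=2: a=3, p=75, q=4
  k=3: a=1, p=94, q=5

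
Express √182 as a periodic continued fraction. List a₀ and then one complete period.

a₀ = ⌊√182⌋ = 13.
With m₀=0, d₀=1 and mₖ₊₁ = dₖaₖ − mₖ, dₖ₊₁ = (n − mₖ₊₁²)/dₖ, aₖ₊₁ = ⌊(a₀+mₖ₊₁)/dₖ₊₁⌋:
  k=1: m=13, d=13, a=2
  k=2: m=13, d=1, a=26
d=1 and a=2a₀=26 at k=2, so the next step gives (m, d) = (13, 13) again — its k=1 value — and the period has length 2.

[13; 2, 26]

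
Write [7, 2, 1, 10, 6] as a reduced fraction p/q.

Fold from the inside: start with 6/1.
  10 + 1/6 = 61/6
  1 + 6/61 = 67/61
  2 + 61/67 = 195/67
  7 + 67/195 = 1432/195

1432/195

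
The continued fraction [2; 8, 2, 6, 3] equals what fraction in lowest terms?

Fold from the inside: start with 3/1.
  6 + 1/3 = 19/3
  2 + 3/19 = 41/19
  8 + 19/41 = 347/41
  2 + 41/347 = 735/347

735/347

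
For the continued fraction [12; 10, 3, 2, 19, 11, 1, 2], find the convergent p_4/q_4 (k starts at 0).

16924/1399

Using pₖ = aₖpₖ₋₁ + pₖ₋₂, qₖ = aₖqₖ₋₁ + qₖ₋₂ (with p₋₁=1, p₋₂=0, q₋₁=0, q₋₂=1):
  k=0: a=12, p=12, q=1
  k=1: a=10, p=121, q=10
  k=2: a=3, p=375, q=31
  k=3: a=2, p=871, q=72
  k=4: a=19, p=16924, q=1399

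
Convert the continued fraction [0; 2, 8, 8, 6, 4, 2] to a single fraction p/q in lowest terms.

3712/7881

Fold from the inside: start with 2/1.
  4 + 1/2 = 9/2
  6 + 2/9 = 56/9
  8 + 9/56 = 457/56
  8 + 56/457 = 3712/457
  2 + 457/3712 = 7881/3712
  0 + 3712/7881 = 3712/7881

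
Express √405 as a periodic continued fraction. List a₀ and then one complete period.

[20; 8, 40]

a₀ = ⌊√405⌋ = 20.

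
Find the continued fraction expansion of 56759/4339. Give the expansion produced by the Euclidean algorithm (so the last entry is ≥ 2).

[13; 12, 3, 16, 2, 3]

56759 = 13*4339 + 352
4339 = 12*352 + 115
352 = 3*115 + 7
115 = 16*7 + 3
7 = 2*3 + 1
3 = 3*1 + 0  (stop)
So 56759/4339 = [13; 12, 3, 16, 2, 3].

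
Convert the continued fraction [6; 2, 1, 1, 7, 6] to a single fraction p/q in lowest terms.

Using pₖ = aₖpₖ₋₁ + pₖ₋₂ and qₖ = aₖqₖ₋₁ + qₖ₋₂:
  k=0: a=6, p=6, q=1
  k=1: a=2, p=13, q=2
  k=2: a=1, p=19, q=3
  k=3: a=1, p=32, q=5
  k=4: a=7, p=243, q=38
  k=5: a=6, p=1490, q=233

1490/233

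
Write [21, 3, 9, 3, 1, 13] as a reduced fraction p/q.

Fold from the inside: start with 13/1.
  1 + 1/13 = 14/13
  3 + 13/14 = 55/14
  9 + 14/55 = 509/55
  3 + 55/509 = 1582/509
  21 + 509/1582 = 33731/1582

33731/1582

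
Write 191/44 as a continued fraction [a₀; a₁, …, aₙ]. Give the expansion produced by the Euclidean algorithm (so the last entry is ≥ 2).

191 = 4×44 + 15
44 = 2×15 + 14
15 = 1×14 + 1
14 = 14×1 + 0  (stop)
So 191/44 = [4; 2, 1, 14].

[4; 2, 1, 14]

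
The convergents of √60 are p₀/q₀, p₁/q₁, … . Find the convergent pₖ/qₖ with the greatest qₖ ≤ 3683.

√60 = [7; 1, 2, 1, 14, …] (period length 4).
Convergents:
  p_0/q_0 = 7/1
  p_1/q_1 = 8/1
  p_2/q_2 = 23/3
  p_3/q_3 = 31/4
  p_4/q_4 = 457/59
  p_5/q_5 = 488/63
  p_6/q_6 = 1433/185
  p_7/q_7 = 1921/248
  p_8/q_8 = 28327/3657
  p_9/q_9 = 30248/3905
q_8 = 3657 ≤ 3683 < 3905 = q_9, so the answer is 28327/3657.

28327/3657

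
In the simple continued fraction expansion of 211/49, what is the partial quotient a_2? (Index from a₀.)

211 = 4·49 + 15   →  a_0 = 4
49 = 3·15 + 4   →  a_1 = 3
15 = 3·4 + 3   →  a_2 = 3

3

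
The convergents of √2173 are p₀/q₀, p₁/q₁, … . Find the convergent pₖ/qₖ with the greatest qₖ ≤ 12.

√2173 = [46; 1, 1, 1, 1, 1, 1, 92, …] (period length 7).
Convergents:
  p_0/q_0 = 46/1
  p_1/q_1 = 47/1
  p_2/q_2 = 93/2
  p_3/q_3 = 140/3
  p_4/q_4 = 233/5
  p_5/q_5 = 373/8
  p_6/q_6 = 606/13
q_5 = 8 ≤ 12 < 13 = q_6, so the answer is 373/8.

373/8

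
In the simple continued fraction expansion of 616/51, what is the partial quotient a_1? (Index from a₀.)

616 = 12·51 + 4   →  a_0 = 12
51 = 12·4 + 3   →  a_1 = 12

12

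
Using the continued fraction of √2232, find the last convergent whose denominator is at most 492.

√2232 = [47; 4, 10, 4, 94, …] (period length 4).
Convergents:
  p_0/q_0 = 47/1
  p_1/q_1 = 189/4
  p_2/q_2 = 1937/41
  p_3/q_3 = 7937/168
  p_4/q_4 = 748015/15833
q_3 = 168 ≤ 492 < 15833 = q_4, so the answer is 7937/168.

7937/168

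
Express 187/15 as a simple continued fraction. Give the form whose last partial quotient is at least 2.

187 = 12×15 + 7
15 = 2×7 + 1
7 = 7×1 + 0  (stop)
So 187/15 = [12; 2, 7].

[12; 2, 7]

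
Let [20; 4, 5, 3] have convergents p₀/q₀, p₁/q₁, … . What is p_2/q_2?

425/21

Using pₖ = aₖpₖ₋₁ + pₖ₋₂, qₖ = aₖqₖ₋₁ + qₖ₋₂ (with p₋₁=1, p₋₂=0, q₋₁=0, q₋₂=1):
  k=0: a=20, p=20, q=1
  k=1: a=4, p=81, q=4
  k=2: a=5, p=425, q=21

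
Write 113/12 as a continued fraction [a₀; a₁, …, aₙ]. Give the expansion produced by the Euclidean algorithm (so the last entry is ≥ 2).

[9; 2, 2, 2]

113 = 9·12 + 5
12 = 2·5 + 2
5 = 2·2 + 1
2 = 2·1 + 0  (stop)
So 113/12 = [9; 2, 2, 2].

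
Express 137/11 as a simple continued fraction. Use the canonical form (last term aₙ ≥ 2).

137 = 12·11 + 5
11 = 2·5 + 1
5 = 5·1 + 0  (stop)
So 137/11 = [12; 2, 5].

[12; 2, 5]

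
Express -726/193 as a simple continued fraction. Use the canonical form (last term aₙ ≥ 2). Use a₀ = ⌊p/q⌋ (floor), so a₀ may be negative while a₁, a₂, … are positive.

-726 = -4*193 + 46
193 = 4*46 + 9
46 = 5*9 + 1
9 = 9*1 + 0  (stop)
So -726/193 = [-4; 4, 5, 9].

[-4; 4, 5, 9]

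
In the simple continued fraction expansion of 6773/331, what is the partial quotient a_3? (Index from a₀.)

6773 = 20·331 + 153   →  a_0 = 20
331 = 2·153 + 25   →  a_1 = 2
153 = 6·25 + 3   →  a_2 = 6
25 = 8·3 + 1   →  a_3 = 8

8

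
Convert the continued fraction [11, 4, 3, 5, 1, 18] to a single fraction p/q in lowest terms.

17353/1545

Using pₖ = aₖpₖ₋₁ + pₖ₋₂ and qₖ = aₖqₖ₋₁ + qₖ₋₂:
  k=0: a=11, p=11, q=1
  k=1: a=4, p=45, q=4
  k=2: a=3, p=146, q=13
  k=3: a=5, p=775, q=69
  k=4: a=1, p=921, q=82
  k=5: a=18, p=17353, q=1545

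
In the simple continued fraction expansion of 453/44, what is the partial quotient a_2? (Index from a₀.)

2

453 = 10·44 + 13   →  a_0 = 10
44 = 3·13 + 5   →  a_1 = 3
13 = 2·5 + 3   →  a_2 = 2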